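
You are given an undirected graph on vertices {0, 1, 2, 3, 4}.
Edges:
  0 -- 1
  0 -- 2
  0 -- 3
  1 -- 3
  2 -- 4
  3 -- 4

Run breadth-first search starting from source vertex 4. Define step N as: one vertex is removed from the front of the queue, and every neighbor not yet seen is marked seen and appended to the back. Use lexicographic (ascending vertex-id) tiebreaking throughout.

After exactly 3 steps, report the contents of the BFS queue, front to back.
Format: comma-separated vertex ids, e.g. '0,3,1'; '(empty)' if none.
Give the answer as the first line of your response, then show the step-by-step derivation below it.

0,1

step 1: dequeue 4; queue=[2,3]; order=4
step 2: dequeue 2; queue=[3,0]; order=4,2
step 3: dequeue 3; queue=[0,1]; order=4,2,3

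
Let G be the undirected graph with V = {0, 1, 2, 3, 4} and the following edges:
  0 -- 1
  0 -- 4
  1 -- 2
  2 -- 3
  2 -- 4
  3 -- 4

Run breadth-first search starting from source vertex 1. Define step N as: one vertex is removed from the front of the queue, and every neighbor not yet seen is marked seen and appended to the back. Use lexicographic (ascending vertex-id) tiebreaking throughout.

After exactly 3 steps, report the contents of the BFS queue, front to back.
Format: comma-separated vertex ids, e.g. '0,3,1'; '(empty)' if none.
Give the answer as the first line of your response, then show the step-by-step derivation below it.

4,3

step 1: dequeue 1; queue=[0,2]; order=1
step 2: dequeue 0; queue=[2,4]; order=1,0
step 3: dequeue 2; queue=[4,3]; order=1,0,2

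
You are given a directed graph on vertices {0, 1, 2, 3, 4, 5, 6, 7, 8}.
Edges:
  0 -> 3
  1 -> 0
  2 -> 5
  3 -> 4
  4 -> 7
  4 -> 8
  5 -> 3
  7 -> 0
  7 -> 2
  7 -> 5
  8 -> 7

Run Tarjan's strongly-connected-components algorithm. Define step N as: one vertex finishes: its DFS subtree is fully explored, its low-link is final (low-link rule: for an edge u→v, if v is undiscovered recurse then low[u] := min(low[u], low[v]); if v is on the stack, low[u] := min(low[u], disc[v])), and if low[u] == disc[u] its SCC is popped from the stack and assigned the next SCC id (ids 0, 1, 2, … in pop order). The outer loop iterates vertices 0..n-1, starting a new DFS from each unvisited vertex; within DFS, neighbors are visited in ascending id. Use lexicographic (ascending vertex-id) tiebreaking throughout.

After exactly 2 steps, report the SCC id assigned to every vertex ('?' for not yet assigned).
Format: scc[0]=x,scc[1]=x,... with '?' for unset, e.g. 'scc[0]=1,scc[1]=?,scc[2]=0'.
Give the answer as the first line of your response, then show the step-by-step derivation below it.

scc[0]=?,scc[1]=?,scc[2]=?,scc[3]=?,scc[4]=?,scc[5]=?,scc[6]=?,scc[7]=?,scc[8]=?

step 1: low=(low[0]=0,low[1]=?,low[2]=4,low[3]=1,low[4]=2,low[5]=1,low[6]=?,low[7]=0,low[8]=?); scc=(scc[0]=?,scc[1]=?,scc[2]=?,scc[3]=?,scc[4]=?,scc[5]=?,scc[6]=?,scc[7]=?,scc[8]=?)
step 2: low=(low[0]=0,low[1]=?,low[2]=1,low[3]=1,low[4]=2,low[5]=1,low[6]=?,low[7]=0,low[8]=?); scc=(scc[0]=?,scc[1]=?,scc[2]=?,scc[3]=?,scc[4]=?,scc[5]=?,scc[6]=?,scc[7]=?,scc[8]=?)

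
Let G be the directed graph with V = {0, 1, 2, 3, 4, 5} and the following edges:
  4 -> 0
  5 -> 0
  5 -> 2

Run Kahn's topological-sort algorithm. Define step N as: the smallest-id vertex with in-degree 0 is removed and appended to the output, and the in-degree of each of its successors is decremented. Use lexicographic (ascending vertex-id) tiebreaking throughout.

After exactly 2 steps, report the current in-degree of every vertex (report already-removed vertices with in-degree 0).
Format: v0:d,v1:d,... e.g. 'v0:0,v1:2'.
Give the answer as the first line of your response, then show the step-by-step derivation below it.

v0:2,v1:0,v2:1,v3:0,v4:0,v5:0

step 1: output 1; order=[1]; indeg=(2,0,1,0,0,0)
step 2: output 3; order=[1,3]; indeg=(2,0,1,0,0,0)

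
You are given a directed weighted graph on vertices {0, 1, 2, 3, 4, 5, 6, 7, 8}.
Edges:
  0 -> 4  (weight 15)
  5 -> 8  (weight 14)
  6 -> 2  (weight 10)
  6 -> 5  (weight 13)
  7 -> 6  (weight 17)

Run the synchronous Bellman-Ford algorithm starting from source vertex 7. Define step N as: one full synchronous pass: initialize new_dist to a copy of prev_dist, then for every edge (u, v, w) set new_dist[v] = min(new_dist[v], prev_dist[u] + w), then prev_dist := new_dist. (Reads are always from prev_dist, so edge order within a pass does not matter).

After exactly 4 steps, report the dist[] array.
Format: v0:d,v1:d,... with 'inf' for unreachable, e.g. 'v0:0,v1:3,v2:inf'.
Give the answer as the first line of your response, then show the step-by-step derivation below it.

v0:inf,v1:inf,v2:27,v3:inf,v4:inf,v5:30,v6:17,v7:0,v8:44

step 1: dist = v0:inf,v1:inf,v2:inf,v3:inf,v4:inf,v5:inf,v6:17,v7:0,v8:inf
step 2: dist = v0:inf,v1:inf,v2:27,v3:inf,v4:inf,v5:30,v6:17,v7:0,v8:inf
step 3: dist = v0:inf,v1:inf,v2:27,v3:inf,v4:inf,v5:30,v6:17,v7:0,v8:44
step 4: dist = v0:inf,v1:inf,v2:27,v3:inf,v4:inf,v5:30,v6:17,v7:0,v8:44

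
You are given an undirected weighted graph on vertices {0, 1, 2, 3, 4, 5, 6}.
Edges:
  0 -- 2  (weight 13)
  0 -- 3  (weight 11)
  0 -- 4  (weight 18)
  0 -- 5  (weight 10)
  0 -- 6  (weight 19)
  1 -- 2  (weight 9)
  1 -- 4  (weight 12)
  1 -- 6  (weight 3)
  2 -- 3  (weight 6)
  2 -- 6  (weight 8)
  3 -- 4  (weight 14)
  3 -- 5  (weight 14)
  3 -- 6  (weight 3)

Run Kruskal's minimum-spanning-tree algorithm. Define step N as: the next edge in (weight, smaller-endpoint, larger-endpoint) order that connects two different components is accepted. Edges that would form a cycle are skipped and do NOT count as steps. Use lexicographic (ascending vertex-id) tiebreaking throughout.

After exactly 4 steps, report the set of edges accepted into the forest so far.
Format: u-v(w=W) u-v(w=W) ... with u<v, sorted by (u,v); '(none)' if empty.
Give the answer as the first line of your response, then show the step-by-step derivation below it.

0-5(w=10) 1-6(w=3) 2-3(w=6) 3-6(w=3)

step 1: add edge 1-6 (w=3); MST = {1-6(w=3)}
step 2: add edge 3-6 (w=3); MST = {1-6(w=3) 3-6(w=3)}
step 3: add edge 2-3 (w=6); MST = {1-6(w=3) 2-3(w=6) 3-6(w=3)}
step 4: add edge 0-5 (w=10); MST = {0-5(w=10) 1-6(w=3) 2-3(w=6) 3-6(w=3)}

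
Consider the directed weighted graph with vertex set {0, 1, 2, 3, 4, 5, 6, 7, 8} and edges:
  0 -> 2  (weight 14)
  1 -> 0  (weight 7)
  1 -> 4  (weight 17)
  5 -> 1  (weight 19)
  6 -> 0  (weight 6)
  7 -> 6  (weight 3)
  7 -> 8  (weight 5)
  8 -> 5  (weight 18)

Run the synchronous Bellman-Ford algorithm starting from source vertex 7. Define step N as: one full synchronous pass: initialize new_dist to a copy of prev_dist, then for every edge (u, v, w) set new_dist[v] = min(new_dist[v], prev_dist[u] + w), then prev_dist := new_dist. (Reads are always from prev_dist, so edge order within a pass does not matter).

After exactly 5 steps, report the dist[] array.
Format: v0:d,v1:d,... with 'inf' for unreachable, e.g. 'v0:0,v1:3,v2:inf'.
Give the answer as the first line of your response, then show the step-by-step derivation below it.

v0:9,v1:42,v2:23,v3:inf,v4:59,v5:23,v6:3,v7:0,v8:5

step 1: dist = v0:inf,v1:inf,v2:inf,v3:inf,v4:inf,v5:inf,v6:3,v7:0,v8:5
step 2: dist = v0:9,v1:inf,v2:inf,v3:inf,v4:inf,v5:23,v6:3,v7:0,v8:5
step 3: dist = v0:9,v1:42,v2:23,v3:inf,v4:inf,v5:23,v6:3,v7:0,v8:5
step 4: dist = v0:9,v1:42,v2:23,v3:inf,v4:59,v5:23,v6:3,v7:0,v8:5
step 5: dist = v0:9,v1:42,v2:23,v3:inf,v4:59,v5:23,v6:3,v7:0,v8:5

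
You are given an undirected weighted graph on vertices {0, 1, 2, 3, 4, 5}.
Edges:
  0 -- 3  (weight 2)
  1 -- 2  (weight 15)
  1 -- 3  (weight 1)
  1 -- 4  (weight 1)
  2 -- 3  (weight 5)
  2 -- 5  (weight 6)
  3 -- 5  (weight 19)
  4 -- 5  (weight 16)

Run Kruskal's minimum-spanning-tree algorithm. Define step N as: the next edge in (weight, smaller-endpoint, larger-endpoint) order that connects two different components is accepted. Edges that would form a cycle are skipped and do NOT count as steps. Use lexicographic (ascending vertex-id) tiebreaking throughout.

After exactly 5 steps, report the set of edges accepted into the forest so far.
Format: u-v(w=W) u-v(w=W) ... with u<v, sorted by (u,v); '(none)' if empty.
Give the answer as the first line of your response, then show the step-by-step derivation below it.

0-3(w=2) 1-3(w=1) 1-4(w=1) 2-3(w=5) 2-5(w=6)

step 1: add edge 1-3 (w=1); MST = {1-3(w=1)}
step 2: add edge 1-4 (w=1); MST = {1-3(w=1) 1-4(w=1)}
step 3: add edge 0-3 (w=2); MST = {0-3(w=2) 1-3(w=1) 1-4(w=1)}
step 4: add edge 2-3 (w=5); MST = {0-3(w=2) 1-3(w=1) 1-4(w=1) 2-3(w=5)}
step 5: add edge 2-5 (w=6); MST = {0-3(w=2) 1-3(w=1) 1-4(w=1) 2-3(w=5) 2-5(w=6)}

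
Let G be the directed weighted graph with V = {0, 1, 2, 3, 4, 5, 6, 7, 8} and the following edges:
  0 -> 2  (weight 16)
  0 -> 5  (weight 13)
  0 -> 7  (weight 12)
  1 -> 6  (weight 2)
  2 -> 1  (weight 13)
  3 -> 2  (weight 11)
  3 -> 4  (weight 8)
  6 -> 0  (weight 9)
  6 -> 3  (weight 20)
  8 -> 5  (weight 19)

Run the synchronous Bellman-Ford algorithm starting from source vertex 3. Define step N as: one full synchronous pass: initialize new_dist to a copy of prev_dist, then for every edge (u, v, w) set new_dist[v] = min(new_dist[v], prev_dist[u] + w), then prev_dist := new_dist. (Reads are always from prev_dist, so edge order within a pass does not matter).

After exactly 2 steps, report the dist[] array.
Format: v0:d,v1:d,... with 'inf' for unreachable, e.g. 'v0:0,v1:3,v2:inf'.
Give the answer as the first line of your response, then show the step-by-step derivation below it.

v0:inf,v1:24,v2:11,v3:0,v4:8,v5:inf,v6:inf,v7:inf,v8:inf

step 1: dist = v0:inf,v1:inf,v2:11,v3:0,v4:8,v5:inf,v6:inf,v7:inf,v8:inf
step 2: dist = v0:inf,v1:24,v2:11,v3:0,v4:8,v5:inf,v6:inf,v7:inf,v8:inf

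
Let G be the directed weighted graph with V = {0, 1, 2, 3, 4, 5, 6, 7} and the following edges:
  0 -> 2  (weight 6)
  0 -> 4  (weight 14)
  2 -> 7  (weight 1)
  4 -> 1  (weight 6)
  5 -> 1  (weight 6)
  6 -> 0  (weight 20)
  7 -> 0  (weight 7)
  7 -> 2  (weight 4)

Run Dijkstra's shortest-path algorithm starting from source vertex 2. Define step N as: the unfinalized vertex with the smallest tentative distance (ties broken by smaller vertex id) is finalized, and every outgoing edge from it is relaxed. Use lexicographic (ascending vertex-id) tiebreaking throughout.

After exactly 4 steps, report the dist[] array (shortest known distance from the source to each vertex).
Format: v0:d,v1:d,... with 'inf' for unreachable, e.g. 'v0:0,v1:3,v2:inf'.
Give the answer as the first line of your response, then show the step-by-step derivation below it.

v0:8,v1:28,v2:0,v3:inf,v4:22,v5:inf,v6:inf,v7:1

step 1: dist = v0:inf,v1:inf,v2:0,v3:inf,v4:inf,v5:inf,v6:inf,v7:1
step 2: dist = v0:8,v1:inf,v2:0,v3:inf,v4:inf,v5:inf,v6:inf,v7:1
step 3: dist = v0:8,v1:inf,v2:0,v3:inf,v4:22,v5:inf,v6:inf,v7:1
step 4: dist = v0:8,v1:28,v2:0,v3:inf,v4:22,v5:inf,v6:inf,v7:1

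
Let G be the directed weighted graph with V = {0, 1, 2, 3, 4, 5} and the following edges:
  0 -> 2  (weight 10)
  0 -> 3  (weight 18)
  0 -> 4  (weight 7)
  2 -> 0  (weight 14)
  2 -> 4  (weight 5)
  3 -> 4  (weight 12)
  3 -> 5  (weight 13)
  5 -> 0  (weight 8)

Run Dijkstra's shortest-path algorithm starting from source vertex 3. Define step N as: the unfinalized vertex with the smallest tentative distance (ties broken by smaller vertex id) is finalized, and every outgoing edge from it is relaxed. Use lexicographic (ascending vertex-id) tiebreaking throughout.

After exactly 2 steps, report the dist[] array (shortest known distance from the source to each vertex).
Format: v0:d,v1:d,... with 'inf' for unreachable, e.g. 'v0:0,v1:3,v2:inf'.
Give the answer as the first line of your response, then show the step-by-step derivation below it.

v0:inf,v1:inf,v2:inf,v3:0,v4:12,v5:13

step 1: dist = v0:inf,v1:inf,v2:inf,v3:0,v4:12,v5:13
step 2: dist = v0:inf,v1:inf,v2:inf,v3:0,v4:12,v5:13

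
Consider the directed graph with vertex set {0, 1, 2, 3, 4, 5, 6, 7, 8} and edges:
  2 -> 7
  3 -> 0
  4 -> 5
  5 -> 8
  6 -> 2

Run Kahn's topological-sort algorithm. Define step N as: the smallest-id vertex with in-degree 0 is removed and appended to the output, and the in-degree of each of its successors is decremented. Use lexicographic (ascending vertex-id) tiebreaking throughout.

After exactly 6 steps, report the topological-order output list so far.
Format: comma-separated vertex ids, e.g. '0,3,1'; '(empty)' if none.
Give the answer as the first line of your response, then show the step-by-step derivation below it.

1,3,0,4,5,6

step 1: output 1; order=[1]; indeg=(1,0,1,0,0,1,0,1,1)
step 2: output 3; order=[1,3]; indeg=(0,0,1,0,0,1,0,1,1)
step 3: output 0; order=[1,3,0]; indeg=(0,0,1,0,0,1,0,1,1)
step 4: output 4; order=[1,3,0,4]; indeg=(0,0,1,0,0,0,0,1,1)
step 5: output 5; order=[1,3,0,4,5]; indeg=(0,0,1,0,0,0,0,1,0)
step 6: output 6; order=[1,3,0,4,5,6]; indeg=(0,0,0,0,0,0,0,1,0)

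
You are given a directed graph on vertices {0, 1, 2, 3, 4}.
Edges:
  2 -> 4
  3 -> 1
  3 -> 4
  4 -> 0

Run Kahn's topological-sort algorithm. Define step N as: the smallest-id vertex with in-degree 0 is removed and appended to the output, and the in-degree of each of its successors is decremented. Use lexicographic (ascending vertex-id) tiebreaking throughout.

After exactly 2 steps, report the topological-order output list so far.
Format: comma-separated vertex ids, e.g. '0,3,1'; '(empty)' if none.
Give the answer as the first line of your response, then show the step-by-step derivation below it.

2,3

step 1: output 2; order=[2]; indeg=(1,1,0,0,1)
step 2: output 3; order=[2,3]; indeg=(1,0,0,0,0)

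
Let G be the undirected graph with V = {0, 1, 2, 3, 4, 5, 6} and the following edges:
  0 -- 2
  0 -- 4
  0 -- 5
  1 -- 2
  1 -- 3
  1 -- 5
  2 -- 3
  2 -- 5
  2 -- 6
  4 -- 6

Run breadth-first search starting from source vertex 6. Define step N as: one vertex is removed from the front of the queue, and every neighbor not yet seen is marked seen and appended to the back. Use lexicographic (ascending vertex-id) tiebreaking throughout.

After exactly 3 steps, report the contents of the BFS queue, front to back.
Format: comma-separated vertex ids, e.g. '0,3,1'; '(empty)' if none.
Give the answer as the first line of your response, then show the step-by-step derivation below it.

0,1,3,5

step 1: dequeue 6; queue=[2,4]; order=6
step 2: dequeue 2; queue=[4,0,1,3,5]; order=6,2
step 3: dequeue 4; queue=[0,1,3,5]; order=6,2,4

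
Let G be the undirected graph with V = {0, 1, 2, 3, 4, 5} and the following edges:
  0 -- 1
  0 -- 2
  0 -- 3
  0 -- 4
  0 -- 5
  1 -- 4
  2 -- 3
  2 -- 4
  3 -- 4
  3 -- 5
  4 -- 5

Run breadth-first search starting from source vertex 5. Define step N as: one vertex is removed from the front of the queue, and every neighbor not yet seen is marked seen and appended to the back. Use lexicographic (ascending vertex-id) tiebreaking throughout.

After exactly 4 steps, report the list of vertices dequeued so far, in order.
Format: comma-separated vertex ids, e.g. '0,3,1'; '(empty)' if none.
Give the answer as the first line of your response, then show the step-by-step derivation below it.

5,0,3,4

step 1: dequeue 5; queue=[0,3,4]; order=5
step 2: dequeue 0; queue=[3,4,1,2]; order=5,0
step 3: dequeue 3; queue=[4,1,2]; order=5,0,3
step 4: dequeue 4; queue=[1,2]; order=5,0,3,4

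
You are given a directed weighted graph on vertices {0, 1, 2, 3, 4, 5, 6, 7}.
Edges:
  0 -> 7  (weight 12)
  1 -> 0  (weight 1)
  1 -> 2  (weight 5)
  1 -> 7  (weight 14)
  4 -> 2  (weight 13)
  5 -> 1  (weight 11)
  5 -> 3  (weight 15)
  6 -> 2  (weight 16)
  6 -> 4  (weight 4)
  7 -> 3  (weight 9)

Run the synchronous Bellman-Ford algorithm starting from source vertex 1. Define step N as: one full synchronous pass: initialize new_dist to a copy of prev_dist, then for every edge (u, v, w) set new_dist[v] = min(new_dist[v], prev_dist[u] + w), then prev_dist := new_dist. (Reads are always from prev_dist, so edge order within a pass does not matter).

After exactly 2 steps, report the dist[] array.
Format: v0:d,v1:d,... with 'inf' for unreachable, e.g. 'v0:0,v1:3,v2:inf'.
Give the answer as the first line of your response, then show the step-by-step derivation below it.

v0:1,v1:0,v2:5,v3:23,v4:inf,v5:inf,v6:inf,v7:13

step 1: dist = v0:1,v1:0,v2:5,v3:inf,v4:inf,v5:inf,v6:inf,v7:14
step 2: dist = v0:1,v1:0,v2:5,v3:23,v4:inf,v5:inf,v6:inf,v7:13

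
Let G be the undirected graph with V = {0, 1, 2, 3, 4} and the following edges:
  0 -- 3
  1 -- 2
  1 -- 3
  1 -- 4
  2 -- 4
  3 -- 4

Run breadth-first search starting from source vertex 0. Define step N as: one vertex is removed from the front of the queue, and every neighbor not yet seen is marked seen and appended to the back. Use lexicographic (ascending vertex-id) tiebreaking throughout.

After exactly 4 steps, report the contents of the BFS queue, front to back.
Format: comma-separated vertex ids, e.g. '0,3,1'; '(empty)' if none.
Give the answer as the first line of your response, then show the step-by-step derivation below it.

2

step 1: dequeue 0; queue=[3]; order=0
step 2: dequeue 3; queue=[1,4]; order=0,3
step 3: dequeue 1; queue=[4,2]; order=0,3,1
step 4: dequeue 4; queue=[2]; order=0,3,1,4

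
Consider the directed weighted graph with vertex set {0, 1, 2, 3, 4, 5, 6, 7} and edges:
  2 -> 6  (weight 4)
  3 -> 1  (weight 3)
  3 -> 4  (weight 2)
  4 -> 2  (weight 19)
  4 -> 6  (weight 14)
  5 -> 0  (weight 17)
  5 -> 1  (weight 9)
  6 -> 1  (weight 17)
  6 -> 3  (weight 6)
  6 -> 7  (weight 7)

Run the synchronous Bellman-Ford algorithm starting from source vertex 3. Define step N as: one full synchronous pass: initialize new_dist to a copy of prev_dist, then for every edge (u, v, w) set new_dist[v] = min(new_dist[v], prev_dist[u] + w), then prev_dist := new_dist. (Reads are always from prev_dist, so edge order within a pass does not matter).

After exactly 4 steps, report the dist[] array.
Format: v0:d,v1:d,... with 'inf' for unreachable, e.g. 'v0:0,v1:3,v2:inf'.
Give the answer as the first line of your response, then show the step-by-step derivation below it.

v0:inf,v1:3,v2:21,v3:0,v4:2,v5:inf,v6:16,v7:23

step 1: dist = v0:inf,v1:3,v2:inf,v3:0,v4:2,v5:inf,v6:inf,v7:inf
step 2: dist = v0:inf,v1:3,v2:21,v3:0,v4:2,v5:inf,v6:16,v7:inf
step 3: dist = v0:inf,v1:3,v2:21,v3:0,v4:2,v5:inf,v6:16,v7:23
step 4: dist = v0:inf,v1:3,v2:21,v3:0,v4:2,v5:inf,v6:16,v7:23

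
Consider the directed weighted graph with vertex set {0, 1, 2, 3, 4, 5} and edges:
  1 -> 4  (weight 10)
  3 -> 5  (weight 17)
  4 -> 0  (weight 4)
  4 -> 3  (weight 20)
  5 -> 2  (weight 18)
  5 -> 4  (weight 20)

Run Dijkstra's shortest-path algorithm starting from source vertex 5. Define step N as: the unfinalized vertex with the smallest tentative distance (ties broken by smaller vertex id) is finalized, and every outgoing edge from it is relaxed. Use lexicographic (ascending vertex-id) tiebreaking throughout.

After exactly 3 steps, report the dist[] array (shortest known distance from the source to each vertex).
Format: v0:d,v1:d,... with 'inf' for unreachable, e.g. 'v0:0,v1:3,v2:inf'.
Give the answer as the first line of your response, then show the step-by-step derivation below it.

v0:24,v1:inf,v2:18,v3:40,v4:20,v5:0

step 1: dist = v0:inf,v1:inf,v2:18,v3:inf,v4:20,v5:0
step 2: dist = v0:inf,v1:inf,v2:18,v3:inf,v4:20,v5:0
step 3: dist = v0:24,v1:inf,v2:18,v3:40,v4:20,v5:0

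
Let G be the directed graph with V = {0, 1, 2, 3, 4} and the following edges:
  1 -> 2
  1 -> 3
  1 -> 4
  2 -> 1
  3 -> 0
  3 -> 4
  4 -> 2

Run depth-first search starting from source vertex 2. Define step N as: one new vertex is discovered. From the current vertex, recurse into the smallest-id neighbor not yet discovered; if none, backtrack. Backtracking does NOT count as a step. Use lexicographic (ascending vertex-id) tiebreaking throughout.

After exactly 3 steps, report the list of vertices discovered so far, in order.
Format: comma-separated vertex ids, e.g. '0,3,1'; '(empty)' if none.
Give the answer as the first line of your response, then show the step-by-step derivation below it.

2,1,3

step 1: discover 2; path=2; order=2
step 2: discover 1; path=2>1; order=2,1
step 3: discover 3; path=2>1>3; order=2,1,3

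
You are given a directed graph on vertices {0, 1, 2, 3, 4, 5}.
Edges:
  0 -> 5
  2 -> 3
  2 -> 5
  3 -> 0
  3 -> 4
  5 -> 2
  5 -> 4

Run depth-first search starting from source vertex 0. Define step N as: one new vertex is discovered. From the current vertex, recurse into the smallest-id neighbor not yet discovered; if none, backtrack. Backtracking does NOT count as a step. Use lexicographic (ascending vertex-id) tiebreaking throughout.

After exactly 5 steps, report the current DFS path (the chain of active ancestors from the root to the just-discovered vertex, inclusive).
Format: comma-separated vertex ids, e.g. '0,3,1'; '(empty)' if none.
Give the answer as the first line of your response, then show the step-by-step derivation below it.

0,5,2,3,4

step 1: discover 0; path=0; order=0
step 2: discover 5; path=0>5; order=0,5
step 3: discover 2; path=0>5>2; order=0,5,2
step 4: discover 3; path=0>5>2>3; order=0,5,2,3
step 5: discover 4; path=0>5>2>3>4; order=0,5,2,3,4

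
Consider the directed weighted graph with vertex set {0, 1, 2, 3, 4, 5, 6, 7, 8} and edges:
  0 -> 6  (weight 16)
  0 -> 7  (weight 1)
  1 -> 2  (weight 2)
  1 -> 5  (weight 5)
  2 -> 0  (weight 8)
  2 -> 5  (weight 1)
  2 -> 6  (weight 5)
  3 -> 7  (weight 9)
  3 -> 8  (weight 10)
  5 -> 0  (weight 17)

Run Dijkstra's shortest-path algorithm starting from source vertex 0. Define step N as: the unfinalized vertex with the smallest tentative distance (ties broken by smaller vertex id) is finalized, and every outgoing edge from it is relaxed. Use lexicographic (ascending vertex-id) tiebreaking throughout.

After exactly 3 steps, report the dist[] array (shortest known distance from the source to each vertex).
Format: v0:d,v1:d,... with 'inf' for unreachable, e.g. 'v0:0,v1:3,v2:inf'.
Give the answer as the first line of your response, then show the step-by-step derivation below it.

v0:0,v1:inf,v2:inf,v3:inf,v4:inf,v5:inf,v6:16,v7:1,v8:inf

step 1: dist = v0:0,v1:inf,v2:inf,v3:inf,v4:inf,v5:inf,v6:16,v7:1,v8:inf
step 2: dist = v0:0,v1:inf,v2:inf,v3:inf,v4:inf,v5:inf,v6:16,v7:1,v8:inf
step 3: dist = v0:0,v1:inf,v2:inf,v3:inf,v4:inf,v5:inf,v6:16,v7:1,v8:inf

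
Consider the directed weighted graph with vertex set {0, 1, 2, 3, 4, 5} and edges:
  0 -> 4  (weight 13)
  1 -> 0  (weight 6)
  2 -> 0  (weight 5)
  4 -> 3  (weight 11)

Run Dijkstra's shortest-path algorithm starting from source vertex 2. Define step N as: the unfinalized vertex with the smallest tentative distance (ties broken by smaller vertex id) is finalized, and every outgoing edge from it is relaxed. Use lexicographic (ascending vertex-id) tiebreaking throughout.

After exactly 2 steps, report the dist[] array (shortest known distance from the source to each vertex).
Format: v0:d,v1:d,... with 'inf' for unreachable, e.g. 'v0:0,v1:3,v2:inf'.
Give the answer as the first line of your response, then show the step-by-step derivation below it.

v0:5,v1:inf,v2:0,v3:inf,v4:18,v5:inf

step 1: dist = v0:5,v1:inf,v2:0,v3:inf,v4:inf,v5:inf
step 2: dist = v0:5,v1:inf,v2:0,v3:inf,v4:18,v5:inf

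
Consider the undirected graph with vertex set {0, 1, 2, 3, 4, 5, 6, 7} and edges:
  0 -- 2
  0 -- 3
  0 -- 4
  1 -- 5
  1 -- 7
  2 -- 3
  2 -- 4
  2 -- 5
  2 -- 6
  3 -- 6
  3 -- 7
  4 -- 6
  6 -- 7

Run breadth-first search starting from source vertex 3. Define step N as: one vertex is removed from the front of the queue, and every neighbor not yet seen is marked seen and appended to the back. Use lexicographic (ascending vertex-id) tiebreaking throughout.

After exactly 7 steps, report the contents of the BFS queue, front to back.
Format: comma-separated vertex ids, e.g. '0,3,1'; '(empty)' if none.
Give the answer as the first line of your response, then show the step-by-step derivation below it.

1

step 1: dequeue 3; queue=[0,2,6,7]; order=3
step 2: dequeue 0; queue=[2,6,7,4]; order=3,0
step 3: dequeue 2; queue=[6,7,4,5]; order=3,0,2
step 4: dequeue 6; queue=[7,4,5]; order=3,0,2,6
step 5: dequeue 7; queue=[4,5,1]; order=3,0,2,6,7
step 6: dequeue 4; queue=[5,1]; order=3,0,2,6,7,4
step 7: dequeue 5; queue=[1]; order=3,0,2,6,7,4,5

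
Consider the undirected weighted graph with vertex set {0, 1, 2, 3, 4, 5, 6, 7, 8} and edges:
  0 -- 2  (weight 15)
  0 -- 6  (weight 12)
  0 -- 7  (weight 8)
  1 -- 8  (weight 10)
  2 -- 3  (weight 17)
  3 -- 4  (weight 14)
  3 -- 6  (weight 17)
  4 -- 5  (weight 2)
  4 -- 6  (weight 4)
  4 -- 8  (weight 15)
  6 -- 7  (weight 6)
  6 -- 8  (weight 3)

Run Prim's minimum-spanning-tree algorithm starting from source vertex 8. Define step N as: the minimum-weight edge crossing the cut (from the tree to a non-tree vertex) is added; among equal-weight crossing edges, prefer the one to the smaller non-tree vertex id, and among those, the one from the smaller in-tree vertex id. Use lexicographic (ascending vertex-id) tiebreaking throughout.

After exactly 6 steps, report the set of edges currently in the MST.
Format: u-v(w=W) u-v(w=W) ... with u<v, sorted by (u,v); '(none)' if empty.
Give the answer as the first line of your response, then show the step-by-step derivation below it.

0-7(w=8) 1-8(w=10) 4-5(w=2) 4-6(w=4) 6-7(w=6) 6-8(w=3)

step 1: add edge 6-8 (w=3); MST = {6-8(w=3)}
step 2: add edge 4-6 (w=4); MST = {4-6(w=4) 6-8(w=3)}
step 3: add edge 4-5 (w=2); MST = {4-5(w=2) 4-6(w=4) 6-8(w=3)}
step 4: add edge 6-7 (w=6); MST = {4-5(w=2) 4-6(w=4) 6-7(w=6) 6-8(w=3)}
step 5: add edge 0-7 (w=8); MST = {0-7(w=8) 4-5(w=2) 4-6(w=4) 6-7(w=6) 6-8(w=3)}
step 6: add edge 1-8 (w=10); MST = {0-7(w=8) 1-8(w=10) 4-5(w=2) 4-6(w=4) 6-7(w=6) 6-8(w=3)}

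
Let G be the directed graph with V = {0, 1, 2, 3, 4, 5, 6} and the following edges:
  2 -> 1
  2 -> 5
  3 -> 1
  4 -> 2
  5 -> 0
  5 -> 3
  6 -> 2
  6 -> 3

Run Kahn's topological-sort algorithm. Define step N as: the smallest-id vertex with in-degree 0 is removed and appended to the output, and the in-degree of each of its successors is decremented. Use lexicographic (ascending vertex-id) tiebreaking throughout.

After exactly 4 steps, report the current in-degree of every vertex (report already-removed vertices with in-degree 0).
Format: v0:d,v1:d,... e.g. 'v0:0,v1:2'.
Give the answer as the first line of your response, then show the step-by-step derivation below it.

v0:0,v1:1,v2:0,v3:0,v4:0,v5:0,v6:0

step 1: output 4; order=[4]; indeg=(1,2,1,2,0,1,0)
step 2: output 6; order=[4,6]; indeg=(1,2,0,1,0,1,0)
step 3: output 2; order=[4,6,2]; indeg=(1,1,0,1,0,0,0)
step 4: output 5; order=[4,6,2,5]; indeg=(0,1,0,0,0,0,0)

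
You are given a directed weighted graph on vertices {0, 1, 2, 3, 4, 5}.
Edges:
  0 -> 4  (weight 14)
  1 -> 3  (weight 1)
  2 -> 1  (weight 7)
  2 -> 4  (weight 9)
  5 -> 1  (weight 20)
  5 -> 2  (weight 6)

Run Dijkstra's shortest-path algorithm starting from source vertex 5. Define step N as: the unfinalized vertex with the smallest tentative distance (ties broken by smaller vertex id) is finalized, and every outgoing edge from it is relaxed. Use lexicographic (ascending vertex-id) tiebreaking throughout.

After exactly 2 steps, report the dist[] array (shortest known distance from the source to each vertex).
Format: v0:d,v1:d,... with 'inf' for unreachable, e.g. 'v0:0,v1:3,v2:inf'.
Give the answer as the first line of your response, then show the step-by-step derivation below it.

v0:inf,v1:13,v2:6,v3:inf,v4:15,v5:0

step 1: dist = v0:inf,v1:20,v2:6,v3:inf,v4:inf,v5:0
step 2: dist = v0:inf,v1:13,v2:6,v3:inf,v4:15,v5:0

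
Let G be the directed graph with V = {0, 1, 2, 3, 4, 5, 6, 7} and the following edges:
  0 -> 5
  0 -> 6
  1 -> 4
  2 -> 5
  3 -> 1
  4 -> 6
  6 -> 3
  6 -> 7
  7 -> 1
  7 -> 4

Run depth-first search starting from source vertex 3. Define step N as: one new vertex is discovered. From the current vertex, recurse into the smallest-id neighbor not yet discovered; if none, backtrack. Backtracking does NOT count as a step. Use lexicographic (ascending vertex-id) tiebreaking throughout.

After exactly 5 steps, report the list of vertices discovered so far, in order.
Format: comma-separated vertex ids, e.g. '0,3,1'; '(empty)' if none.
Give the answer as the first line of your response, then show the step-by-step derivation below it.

3,1,4,6,7

step 1: discover 3; path=3; order=3
step 2: discover 1; path=3>1; order=3,1
step 3: discover 4; path=3>1>4; order=3,1,4
step 4: discover 6; path=3>1>4>6; order=3,1,4,6
step 5: discover 7; path=3>1>4>6>7; order=3,1,4,6,7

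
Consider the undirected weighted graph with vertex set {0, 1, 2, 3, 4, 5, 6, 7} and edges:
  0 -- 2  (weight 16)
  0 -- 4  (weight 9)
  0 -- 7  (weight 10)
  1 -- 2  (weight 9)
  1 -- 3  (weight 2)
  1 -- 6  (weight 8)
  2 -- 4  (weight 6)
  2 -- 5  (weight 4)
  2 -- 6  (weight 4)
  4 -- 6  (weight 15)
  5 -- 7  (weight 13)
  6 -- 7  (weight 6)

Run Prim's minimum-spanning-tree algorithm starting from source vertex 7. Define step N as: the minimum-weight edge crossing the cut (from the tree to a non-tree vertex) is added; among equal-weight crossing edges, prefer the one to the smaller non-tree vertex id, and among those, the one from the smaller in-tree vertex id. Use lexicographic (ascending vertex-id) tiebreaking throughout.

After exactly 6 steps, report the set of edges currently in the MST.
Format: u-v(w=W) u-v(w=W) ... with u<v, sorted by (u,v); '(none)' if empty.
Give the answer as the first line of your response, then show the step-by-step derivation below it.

1-3(w=2) 1-6(w=8) 2-4(w=6) 2-5(w=4) 2-6(w=4) 6-7(w=6)

step 1: add edge 6-7 (w=6); MST = {6-7(w=6)}
step 2: add edge 2-6 (w=4); MST = {2-6(w=4) 6-7(w=6)}
step 3: add edge 2-5 (w=4); MST = {2-5(w=4) 2-6(w=4) 6-7(w=6)}
step 4: add edge 2-4 (w=6); MST = {2-4(w=6) 2-5(w=4) 2-6(w=4) 6-7(w=6)}
step 5: add edge 1-6 (w=8); MST = {1-6(w=8) 2-4(w=6) 2-5(w=4) 2-6(w=4) 6-7(w=6)}
step 6: add edge 1-3 (w=2); MST = {1-3(w=2) 1-6(w=8) 2-4(w=6) 2-5(w=4) 2-6(w=4) 6-7(w=6)}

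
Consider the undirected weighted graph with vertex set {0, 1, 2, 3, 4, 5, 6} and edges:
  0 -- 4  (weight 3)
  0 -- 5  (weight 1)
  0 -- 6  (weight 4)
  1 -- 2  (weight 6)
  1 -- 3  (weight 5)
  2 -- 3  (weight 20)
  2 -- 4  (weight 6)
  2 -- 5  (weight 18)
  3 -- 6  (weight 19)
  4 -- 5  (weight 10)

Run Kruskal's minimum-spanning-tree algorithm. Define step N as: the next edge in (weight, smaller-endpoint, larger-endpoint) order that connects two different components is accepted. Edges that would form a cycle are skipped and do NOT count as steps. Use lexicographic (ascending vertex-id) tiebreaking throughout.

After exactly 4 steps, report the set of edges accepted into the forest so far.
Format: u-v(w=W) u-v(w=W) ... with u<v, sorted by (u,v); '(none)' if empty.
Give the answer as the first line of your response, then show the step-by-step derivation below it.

0-4(w=3) 0-5(w=1) 0-6(w=4) 1-3(w=5)

step 1: add edge 0-5 (w=1); MST = {0-5(w=1)}
step 2: add edge 0-4 (w=3); MST = {0-4(w=3) 0-5(w=1)}
step 3: add edge 0-6 (w=4); MST = {0-4(w=3) 0-5(w=1) 0-6(w=4)}
step 4: add edge 1-3 (w=5); MST = {0-4(w=3) 0-5(w=1) 0-6(w=4) 1-3(w=5)}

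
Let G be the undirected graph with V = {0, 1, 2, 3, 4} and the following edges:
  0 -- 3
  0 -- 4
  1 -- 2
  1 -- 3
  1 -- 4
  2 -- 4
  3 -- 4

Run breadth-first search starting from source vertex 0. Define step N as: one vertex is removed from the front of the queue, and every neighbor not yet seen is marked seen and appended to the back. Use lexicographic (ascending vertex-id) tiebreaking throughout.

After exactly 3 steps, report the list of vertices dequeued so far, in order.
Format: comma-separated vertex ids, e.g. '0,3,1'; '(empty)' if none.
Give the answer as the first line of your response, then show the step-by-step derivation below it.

0,3,4

step 1: dequeue 0; queue=[3,4]; order=0
step 2: dequeue 3; queue=[4,1]; order=0,3
step 3: dequeue 4; queue=[1,2]; order=0,3,4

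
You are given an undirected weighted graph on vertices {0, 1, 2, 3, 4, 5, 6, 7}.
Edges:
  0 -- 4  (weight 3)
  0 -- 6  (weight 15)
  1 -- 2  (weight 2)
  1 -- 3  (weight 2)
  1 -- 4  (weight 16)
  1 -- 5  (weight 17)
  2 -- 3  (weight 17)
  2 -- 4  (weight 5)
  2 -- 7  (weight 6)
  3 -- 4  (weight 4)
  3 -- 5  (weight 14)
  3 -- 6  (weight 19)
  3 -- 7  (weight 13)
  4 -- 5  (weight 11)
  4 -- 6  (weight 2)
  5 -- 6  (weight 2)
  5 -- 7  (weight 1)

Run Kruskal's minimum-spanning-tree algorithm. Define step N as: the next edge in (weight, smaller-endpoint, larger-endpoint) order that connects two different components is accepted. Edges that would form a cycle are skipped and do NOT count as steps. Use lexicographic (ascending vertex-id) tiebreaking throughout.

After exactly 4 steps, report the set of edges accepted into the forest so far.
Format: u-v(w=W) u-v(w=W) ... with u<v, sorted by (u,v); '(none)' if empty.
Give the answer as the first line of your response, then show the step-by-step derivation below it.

1-2(w=2) 1-3(w=2) 4-6(w=2) 5-7(w=1)

step 1: add edge 5-7 (w=1); MST = {5-7(w=1)}
step 2: add edge 1-2 (w=2); MST = {1-2(w=2) 5-7(w=1)}
step 3: add edge 1-3 (w=2); MST = {1-2(w=2) 1-3(w=2) 5-7(w=1)}
step 4: add edge 4-6 (w=2); MST = {1-2(w=2) 1-3(w=2) 4-6(w=2) 5-7(w=1)}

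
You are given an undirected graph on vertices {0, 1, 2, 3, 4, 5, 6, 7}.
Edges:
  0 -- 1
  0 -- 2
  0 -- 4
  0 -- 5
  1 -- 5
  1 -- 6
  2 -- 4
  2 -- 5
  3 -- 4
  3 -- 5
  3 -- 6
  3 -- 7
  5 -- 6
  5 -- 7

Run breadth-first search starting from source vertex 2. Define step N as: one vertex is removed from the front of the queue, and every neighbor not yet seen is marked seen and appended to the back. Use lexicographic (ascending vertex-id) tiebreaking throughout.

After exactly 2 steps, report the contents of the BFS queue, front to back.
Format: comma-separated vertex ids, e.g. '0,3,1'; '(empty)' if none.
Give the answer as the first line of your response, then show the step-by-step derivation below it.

4,5,1

step 1: dequeue 2; queue=[0,4,5]; order=2
step 2: dequeue 0; queue=[4,5,1]; order=2,0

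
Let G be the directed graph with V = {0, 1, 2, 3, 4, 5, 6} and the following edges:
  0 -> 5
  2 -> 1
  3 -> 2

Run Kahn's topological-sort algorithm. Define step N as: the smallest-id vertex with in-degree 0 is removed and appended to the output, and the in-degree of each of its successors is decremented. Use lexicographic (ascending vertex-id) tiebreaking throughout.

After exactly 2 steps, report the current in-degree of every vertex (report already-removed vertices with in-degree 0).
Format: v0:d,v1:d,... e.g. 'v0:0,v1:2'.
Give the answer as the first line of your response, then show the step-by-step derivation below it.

v0:0,v1:1,v2:0,v3:0,v4:0,v5:0,v6:0

step 1: output 0; order=[0]; indeg=(0,1,1,0,0,0,0)
step 2: output 3; order=[0,3]; indeg=(0,1,0,0,0,0,0)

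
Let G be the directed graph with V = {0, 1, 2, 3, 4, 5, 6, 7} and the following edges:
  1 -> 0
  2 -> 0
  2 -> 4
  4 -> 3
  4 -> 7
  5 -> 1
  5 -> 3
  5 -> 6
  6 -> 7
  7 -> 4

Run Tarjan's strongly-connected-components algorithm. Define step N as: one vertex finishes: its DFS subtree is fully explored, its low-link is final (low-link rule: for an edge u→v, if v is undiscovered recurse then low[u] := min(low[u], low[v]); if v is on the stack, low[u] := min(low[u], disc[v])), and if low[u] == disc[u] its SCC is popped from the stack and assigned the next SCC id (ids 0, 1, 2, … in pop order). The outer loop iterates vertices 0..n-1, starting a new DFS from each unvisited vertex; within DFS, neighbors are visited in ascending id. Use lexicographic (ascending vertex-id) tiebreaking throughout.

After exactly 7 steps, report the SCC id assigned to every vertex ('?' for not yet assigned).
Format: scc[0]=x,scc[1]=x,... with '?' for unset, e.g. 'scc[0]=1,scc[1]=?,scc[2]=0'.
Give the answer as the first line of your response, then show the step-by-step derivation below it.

scc[0]=0,scc[1]=1,scc[2]=4,scc[3]=2,scc[4]=3,scc[5]=?,scc[6]=5,scc[7]=3

step 1: low=(low[0]=0,low[1]=?,low[2]=?,low[3]=?,low[4]=?,low[5]=?,low[6]=?,low[7]=?); scc=(scc[0]=0,scc[1]=?,scc[2]=?,scc[3]=?,scc[4]=?,scc[5]=?,scc[6]=?,scc[7]=?)
step 2: low=(low[0]=0,low[1]=1,low[2]=?,low[3]=?,low[4]=?,low[5]=?,low[6]=?,low[7]=?); scc=(scc[0]=0,scc[1]=1,scc[2]=?,scc[3]=?,scc[4]=?,scc[5]=?,scc[6]=?,scc[7]=?)
step 3: low=(low[0]=0,low[1]=1,low[2]=2,low[3]=4,low[4]=3,low[5]=?,low[6]=?,low[7]=?); scc=(scc[0]=0,scc[1]=1,scc[2]=?,scc[3]=2,scc[4]=?,scc[5]=?,scc[6]=?,scc[7]=?)
step 4: low=(low[0]=0,low[1]=1,low[2]=2,low[3]=4,low[4]=3,low[5]=?,low[6]=?,low[7]=3); scc=(scc[0]=0,scc[1]=1,scc[2]=?,scc[3]=2,scc[4]=?,scc[5]=?,scc[6]=?,scc[7]=?)
step 5: low=(low[0]=0,low[1]=1,low[2]=2,low[3]=4,low[4]=3,low[5]=?,low[6]=?,low[7]=3); scc=(scc[0]=0,scc[1]=1,scc[2]=?,scc[3]=2,scc[4]=3,scc[5]=?,scc[6]=?,scc[7]=3)
step 6: low=(low[0]=0,low[1]=1,low[2]=2,low[3]=4,low[4]=3,low[5]=?,low[6]=?,low[7]=3); scc=(scc[0]=0,scc[1]=1,scc[2]=4,scc[3]=2,scc[4]=3,scc[5]=?,scc[6]=?,scc[7]=3)
step 7: low=(low[0]=0,low[1]=1,low[2]=2,low[3]=4,low[4]=3,low[5]=6,low[6]=7,low[7]=3); scc=(scc[0]=0,scc[1]=1,scc[2]=4,scc[3]=2,scc[4]=3,scc[5]=?,scc[6]=5,scc[7]=3)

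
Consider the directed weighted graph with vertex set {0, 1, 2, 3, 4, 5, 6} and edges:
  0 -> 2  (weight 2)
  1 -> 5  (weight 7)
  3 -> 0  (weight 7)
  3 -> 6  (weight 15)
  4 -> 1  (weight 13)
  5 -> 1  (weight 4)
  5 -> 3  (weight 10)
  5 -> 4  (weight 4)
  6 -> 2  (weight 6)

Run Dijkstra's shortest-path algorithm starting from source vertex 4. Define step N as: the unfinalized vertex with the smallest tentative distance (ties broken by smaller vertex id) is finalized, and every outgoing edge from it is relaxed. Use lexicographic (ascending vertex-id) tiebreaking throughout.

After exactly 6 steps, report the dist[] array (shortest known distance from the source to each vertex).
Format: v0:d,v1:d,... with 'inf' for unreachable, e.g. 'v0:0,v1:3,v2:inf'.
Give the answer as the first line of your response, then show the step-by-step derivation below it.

v0:37,v1:13,v2:39,v3:30,v4:0,v5:20,v6:45

step 1: dist = v0:inf,v1:13,v2:inf,v3:inf,v4:0,v5:inf,v6:inf
step 2: dist = v0:inf,v1:13,v2:inf,v3:inf,v4:0,v5:20,v6:inf
step 3: dist = v0:inf,v1:13,v2:inf,v3:30,v4:0,v5:20,v6:inf
step 4: dist = v0:37,v1:13,v2:inf,v3:30,v4:0,v5:20,v6:45
step 5: dist = v0:37,v1:13,v2:39,v3:30,v4:0,v5:20,v6:45
step 6: dist = v0:37,v1:13,v2:39,v3:30,v4:0,v5:20,v6:45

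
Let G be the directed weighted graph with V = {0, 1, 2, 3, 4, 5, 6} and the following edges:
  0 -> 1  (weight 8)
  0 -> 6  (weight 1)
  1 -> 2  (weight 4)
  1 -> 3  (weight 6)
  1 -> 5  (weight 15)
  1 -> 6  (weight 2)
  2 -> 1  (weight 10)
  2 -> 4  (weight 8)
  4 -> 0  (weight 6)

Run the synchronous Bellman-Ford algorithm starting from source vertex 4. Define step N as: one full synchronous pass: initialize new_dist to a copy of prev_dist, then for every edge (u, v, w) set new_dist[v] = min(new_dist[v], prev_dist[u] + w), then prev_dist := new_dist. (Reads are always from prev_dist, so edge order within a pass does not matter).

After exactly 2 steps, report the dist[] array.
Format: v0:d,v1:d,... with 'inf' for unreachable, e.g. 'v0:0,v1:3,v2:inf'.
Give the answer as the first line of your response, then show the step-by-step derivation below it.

v0:6,v1:14,v2:inf,v3:inf,v4:0,v5:inf,v6:7

step 1: dist = v0:6,v1:inf,v2:inf,v3:inf,v4:0,v5:inf,v6:inf
step 2: dist = v0:6,v1:14,v2:inf,v3:inf,v4:0,v5:inf,v6:7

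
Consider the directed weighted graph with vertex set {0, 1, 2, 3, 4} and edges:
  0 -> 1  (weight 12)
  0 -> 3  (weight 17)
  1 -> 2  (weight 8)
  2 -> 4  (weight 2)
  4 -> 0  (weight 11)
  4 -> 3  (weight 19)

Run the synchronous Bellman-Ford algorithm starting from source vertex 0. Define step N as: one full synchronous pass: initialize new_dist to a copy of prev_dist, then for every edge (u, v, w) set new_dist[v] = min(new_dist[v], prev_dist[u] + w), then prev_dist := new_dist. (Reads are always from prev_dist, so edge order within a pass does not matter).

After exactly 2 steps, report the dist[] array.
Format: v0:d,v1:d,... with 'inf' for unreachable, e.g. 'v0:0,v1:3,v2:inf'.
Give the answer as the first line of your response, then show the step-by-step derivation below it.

v0:0,v1:12,v2:20,v3:17,v4:inf

step 1: dist = v0:0,v1:12,v2:inf,v3:17,v4:inf
step 2: dist = v0:0,v1:12,v2:20,v3:17,v4:inf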